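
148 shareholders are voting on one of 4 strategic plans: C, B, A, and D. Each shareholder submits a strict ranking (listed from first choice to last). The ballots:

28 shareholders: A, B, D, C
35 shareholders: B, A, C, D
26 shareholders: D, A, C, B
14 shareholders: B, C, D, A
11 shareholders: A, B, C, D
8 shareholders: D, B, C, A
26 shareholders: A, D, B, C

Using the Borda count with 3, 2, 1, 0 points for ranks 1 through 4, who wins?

A

C: 28·0 + 35·1 + 26·1 + 14·2 + 11·1 + 8·1 + 26·0 = 108
B: 28·2 + 35·3 + 26·0 + 14·3 + 11·2 + 8·2 + 26·1 = 267
A: 28·3 + 35·2 + 26·2 + 14·0 + 11·3 + 8·0 + 26·3 = 317
D: 28·1 + 35·0 + 26·3 + 14·1 + 11·0 + 8·3 + 26·2 = 196
A has the highest Borda score (317).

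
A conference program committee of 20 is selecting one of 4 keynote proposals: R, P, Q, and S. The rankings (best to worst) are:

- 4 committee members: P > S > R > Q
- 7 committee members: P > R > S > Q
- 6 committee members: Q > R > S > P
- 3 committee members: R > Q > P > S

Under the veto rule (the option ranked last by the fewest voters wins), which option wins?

R

Last-place votes: R 0, P 6, Q 11, S 3.
R is ranked last by the fewest voters, so R wins.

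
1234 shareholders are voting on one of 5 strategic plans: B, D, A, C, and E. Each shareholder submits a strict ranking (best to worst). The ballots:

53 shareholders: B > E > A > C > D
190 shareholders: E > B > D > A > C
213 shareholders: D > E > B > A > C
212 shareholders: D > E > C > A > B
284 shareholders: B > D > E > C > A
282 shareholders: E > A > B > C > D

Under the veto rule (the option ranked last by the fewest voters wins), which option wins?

Last-place votes: B 212, D 335, A 284, C 403, E 0.
E is ranked last by the fewest voters, so E wins.

E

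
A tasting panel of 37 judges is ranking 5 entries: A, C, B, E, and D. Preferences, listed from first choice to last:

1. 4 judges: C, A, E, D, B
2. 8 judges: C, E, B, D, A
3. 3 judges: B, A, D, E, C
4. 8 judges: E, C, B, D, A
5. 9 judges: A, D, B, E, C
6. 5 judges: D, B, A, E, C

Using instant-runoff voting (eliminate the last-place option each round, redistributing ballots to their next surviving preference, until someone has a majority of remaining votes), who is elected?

C

Round 1: A 9, C 12, B 3, E 8, D 5. Eliminate B.
Round 2: A 12, C 12, E 8, D 5. Eliminate D.
Round 3: A 17, C 12, E 8. Eliminate E.
Round 4: A 17, C 20. C has a majority.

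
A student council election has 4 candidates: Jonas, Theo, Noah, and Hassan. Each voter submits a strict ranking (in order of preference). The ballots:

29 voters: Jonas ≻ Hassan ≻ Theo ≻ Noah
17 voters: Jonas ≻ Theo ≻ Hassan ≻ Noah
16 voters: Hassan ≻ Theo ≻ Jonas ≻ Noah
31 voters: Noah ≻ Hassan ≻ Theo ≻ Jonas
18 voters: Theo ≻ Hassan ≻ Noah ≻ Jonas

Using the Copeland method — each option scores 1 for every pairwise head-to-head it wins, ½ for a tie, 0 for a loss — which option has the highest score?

Jonas: beats Noah; loses to Theo and Hassan → score 1.
Theo: beats Jonas and Noah; loses to Hassan → score 2.
Noah: loses to Jonas, Theo, and Hassan → score 0.
Hassan: beats Jonas, Theo, and Noah → score 3.
Hassan has the best pairwise record.

Hassan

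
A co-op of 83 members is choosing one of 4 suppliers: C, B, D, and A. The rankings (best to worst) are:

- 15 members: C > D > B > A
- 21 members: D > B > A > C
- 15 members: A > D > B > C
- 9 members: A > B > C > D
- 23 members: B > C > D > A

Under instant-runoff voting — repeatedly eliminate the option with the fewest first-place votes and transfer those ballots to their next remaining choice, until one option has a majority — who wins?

D

Round 1: C 15, B 23, D 21, A 24. Eliminate C.
Round 2: B 23, D 36, A 24. Eliminate B.
Round 3: D 59, A 24. D has a majority.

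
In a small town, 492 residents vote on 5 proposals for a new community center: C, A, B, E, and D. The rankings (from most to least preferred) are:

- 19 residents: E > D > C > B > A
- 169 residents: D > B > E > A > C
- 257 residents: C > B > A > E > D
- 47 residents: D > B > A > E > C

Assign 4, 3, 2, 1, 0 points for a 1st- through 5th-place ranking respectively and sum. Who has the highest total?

C: 19·2 + 169·0 + 257·4 + 47·0 = 1066
A: 19·0 + 169·1 + 257·2 + 47·2 = 777
B: 19·1 + 169·3 + 257·3 + 47·3 = 1438
E: 19·4 + 169·2 + 257·1 + 47·1 = 718
D: 19·3 + 169·4 + 257·0 + 47·4 = 921
B has the highest Borda score (1438).

B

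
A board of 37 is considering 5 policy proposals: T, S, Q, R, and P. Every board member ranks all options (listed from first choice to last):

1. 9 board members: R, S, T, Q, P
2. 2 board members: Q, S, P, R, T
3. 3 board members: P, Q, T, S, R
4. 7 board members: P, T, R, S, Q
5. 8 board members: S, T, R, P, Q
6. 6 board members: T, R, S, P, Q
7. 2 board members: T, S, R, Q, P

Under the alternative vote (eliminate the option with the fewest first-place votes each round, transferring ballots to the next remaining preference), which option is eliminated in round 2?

T

Round 1: T 8, S 8, Q 2, R 9, P 10. Eliminate Q.
Round 2: T 8, S 10, R 9, P 10. Eliminate T.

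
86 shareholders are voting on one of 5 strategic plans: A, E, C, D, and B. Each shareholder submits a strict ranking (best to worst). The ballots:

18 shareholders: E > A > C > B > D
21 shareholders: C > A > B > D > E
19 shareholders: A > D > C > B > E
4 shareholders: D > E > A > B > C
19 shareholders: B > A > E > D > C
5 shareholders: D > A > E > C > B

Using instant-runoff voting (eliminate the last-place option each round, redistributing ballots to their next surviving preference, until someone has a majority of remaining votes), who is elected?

A

Round 1: A 19, E 18, C 21, D 9, B 19. Eliminate D.
Round 2: A 24, E 22, C 21, B 19. Eliminate B.
Round 3: A 43, E 22, C 21. Eliminate C.
Round 4: A 64, E 22. A has a majority.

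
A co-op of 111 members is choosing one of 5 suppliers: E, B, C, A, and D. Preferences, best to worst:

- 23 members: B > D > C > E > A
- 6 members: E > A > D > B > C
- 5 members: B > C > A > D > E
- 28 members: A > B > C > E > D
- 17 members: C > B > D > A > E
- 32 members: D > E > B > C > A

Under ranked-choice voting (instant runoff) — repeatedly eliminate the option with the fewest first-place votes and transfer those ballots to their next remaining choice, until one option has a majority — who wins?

B

Round 1: E 6, B 28, C 17, A 28, D 32. Eliminate E.
Round 2: B 28, C 17, A 34, D 32. Eliminate C.
Round 3: B 45, A 34, D 32. Eliminate D.
Round 4: B 77, A 34. B has a majority.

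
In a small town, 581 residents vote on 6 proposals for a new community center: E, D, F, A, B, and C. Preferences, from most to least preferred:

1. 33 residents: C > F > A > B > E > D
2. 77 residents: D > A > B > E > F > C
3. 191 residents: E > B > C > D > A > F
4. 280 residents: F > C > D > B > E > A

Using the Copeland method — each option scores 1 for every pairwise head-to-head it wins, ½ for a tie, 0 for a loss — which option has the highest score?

F

E: beats A; loses to D, F, B, and C → score 1.
D: beats E, A, and B; loses to F and C → score 3.
F: beats E, D, A, B, and C → score 5.
A: loses to E, D, F, B, and C → score 0.
B: beats E and A; loses to D, F, and C → score 2.
C: beats E, D, A, and B; loses to F → score 4.
F has the best pairwise record.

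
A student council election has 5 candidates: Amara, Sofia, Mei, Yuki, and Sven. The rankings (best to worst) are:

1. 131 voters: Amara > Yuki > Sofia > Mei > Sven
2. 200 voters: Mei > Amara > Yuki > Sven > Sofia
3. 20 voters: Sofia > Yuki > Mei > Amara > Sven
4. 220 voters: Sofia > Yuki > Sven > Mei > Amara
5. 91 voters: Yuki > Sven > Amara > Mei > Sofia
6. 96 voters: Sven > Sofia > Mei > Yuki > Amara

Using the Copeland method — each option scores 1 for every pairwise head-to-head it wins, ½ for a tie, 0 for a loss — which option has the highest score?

Yuki

Amara: beats Sofia; loses to Mei, Yuki, and Sven → score 1.
Sofia: beats Mei; loses to Amara, Yuki, and Sven → score 1.
Mei: beats Amara; loses to Sofia, Yuki, and Sven → score 1.
Yuki: beats Amara, Sofia, Mei, and Sven → score 4.
Sven: beats Amara, Sofia, and Mei; loses to Yuki → score 3.
Yuki has the best pairwise record.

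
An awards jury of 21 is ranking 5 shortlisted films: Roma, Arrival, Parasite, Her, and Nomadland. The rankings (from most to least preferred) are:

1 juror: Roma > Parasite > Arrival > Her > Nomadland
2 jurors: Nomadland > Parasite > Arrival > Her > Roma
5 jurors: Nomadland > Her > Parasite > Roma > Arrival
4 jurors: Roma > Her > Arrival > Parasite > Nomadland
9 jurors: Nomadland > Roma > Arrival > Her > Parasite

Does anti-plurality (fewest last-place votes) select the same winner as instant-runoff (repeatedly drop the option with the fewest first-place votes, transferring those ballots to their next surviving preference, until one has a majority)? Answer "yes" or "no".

no

Anti-plurality — last-place votes: Roma 2, Arrival 5, Parasite 9, Her 0, Nomadland 5. Winner: Her.
Instant-runoff — R1 Roma 5, Arrival 0, Parasite 0, Her 0, Nomadland 16 (Nomadland winner). Winner: Nomadland.
The two methods disagree.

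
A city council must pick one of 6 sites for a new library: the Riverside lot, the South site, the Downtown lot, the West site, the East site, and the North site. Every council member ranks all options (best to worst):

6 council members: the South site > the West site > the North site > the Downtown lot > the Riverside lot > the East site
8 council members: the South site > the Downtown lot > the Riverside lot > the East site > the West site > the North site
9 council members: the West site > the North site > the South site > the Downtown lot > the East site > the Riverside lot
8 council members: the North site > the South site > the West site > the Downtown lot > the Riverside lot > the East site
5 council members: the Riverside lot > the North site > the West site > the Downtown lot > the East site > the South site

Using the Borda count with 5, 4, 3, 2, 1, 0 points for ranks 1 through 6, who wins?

the Riverside lot: 6·1 + 8·3 + 9·0 + 8·1 + 5·5 = 63
the South site: 6·5 + 8·5 + 9·3 + 8·4 + 5·0 = 129
the Downtown lot: 6·2 + 8·4 + 9·2 + 8·2 + 5·2 = 88
the West site: 6·4 + 8·1 + 9·5 + 8·3 + 5·3 = 116
the East site: 6·0 + 8·2 + 9·1 + 8·0 + 5·1 = 30
the North site: 6·3 + 8·0 + 9·4 + 8·5 + 5·4 = 114
the South site has the highest Borda score (129).

the South site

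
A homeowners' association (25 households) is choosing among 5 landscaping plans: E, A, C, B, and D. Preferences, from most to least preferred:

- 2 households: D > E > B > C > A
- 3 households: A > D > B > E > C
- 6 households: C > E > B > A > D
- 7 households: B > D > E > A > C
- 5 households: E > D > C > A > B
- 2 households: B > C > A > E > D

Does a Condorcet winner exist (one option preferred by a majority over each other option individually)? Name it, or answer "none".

E

E vs A: 20–5 for E.
E vs C: 17–8 for E.
E vs B: 13–12 for E.
E vs D: 13–12 for E.
E beats every other option head-to-head.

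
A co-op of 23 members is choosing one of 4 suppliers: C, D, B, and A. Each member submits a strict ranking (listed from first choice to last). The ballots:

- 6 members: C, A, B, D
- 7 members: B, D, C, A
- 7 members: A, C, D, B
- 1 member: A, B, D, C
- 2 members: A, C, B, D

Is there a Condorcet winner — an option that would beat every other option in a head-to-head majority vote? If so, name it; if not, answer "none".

C vs D: 15–8 for C.
C vs B: 15–8 for C.
C vs A: 13–10 for C.
C beats every other option head-to-head.

C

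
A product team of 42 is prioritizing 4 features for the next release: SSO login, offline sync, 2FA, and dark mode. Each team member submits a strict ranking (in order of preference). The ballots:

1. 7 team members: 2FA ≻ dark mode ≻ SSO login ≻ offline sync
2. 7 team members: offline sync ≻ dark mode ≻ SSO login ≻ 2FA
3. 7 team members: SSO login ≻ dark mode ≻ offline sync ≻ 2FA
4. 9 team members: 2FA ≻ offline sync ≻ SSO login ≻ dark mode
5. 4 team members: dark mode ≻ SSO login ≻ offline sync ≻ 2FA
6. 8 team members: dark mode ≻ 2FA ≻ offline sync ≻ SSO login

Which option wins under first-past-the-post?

2FA

First-place votes: SSO login 7, offline sync 7, 2FA 16, dark mode 12.
2FA has the most first-place votes.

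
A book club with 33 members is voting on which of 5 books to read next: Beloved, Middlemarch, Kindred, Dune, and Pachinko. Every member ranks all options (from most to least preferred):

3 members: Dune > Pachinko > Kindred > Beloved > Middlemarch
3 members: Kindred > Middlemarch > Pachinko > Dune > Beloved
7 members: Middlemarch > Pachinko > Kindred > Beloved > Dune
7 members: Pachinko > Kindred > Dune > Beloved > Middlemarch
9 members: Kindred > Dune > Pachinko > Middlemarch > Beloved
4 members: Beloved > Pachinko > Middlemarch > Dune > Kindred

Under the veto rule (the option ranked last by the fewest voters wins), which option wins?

Pachinko

Last-place votes: Beloved 12, Middlemarch 10, Kindred 4, Dune 7, Pachinko 0.
Pachinko is ranked last by the fewest voters, so Pachinko wins.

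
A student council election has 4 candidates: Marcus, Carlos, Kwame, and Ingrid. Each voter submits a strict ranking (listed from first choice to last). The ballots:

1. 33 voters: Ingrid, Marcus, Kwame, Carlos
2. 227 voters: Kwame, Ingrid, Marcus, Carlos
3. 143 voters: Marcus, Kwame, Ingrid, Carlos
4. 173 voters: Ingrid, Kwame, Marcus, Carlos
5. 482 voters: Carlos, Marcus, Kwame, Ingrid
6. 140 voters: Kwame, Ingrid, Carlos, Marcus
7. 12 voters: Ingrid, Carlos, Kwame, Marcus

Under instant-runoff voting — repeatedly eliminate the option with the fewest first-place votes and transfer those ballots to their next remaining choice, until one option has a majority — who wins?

Kwame

Round 1: Marcus 143, Carlos 482, Kwame 367, Ingrid 218. Eliminate Marcus.
Round 2: Carlos 482, Kwame 510, Ingrid 218. Eliminate Ingrid.
Round 3: Carlos 494, Kwame 716. Kwame has a majority.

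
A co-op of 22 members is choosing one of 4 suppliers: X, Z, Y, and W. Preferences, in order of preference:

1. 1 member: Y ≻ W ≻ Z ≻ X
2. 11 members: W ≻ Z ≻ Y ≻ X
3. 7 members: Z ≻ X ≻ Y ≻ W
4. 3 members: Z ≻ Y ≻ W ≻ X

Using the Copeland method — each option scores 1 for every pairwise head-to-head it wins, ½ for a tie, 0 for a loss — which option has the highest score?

X: loses to Z, Y, and W → score 0.
Z: beats X and Y; loses to W → score 2.
Y: beats X; ties W; loses to Z → score 1.5.
W: beats X and Z; ties Y → score 2.5.
W has the best pairwise record.

W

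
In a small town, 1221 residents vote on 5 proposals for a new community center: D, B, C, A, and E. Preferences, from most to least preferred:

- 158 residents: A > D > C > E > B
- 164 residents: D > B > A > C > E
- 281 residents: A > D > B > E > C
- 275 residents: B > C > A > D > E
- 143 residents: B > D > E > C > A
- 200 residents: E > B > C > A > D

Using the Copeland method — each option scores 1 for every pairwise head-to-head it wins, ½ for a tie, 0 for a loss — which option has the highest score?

D: beats C and E; loses to B and A → score 2.
B: beats D, C, A, and E → score 4.
C: beats A; loses to D, B, and E → score 1.
A: beats D and E; loses to B and C → score 2.
E: beats C; loses to D, B, and A → score 1.
B has the best pairwise record.

B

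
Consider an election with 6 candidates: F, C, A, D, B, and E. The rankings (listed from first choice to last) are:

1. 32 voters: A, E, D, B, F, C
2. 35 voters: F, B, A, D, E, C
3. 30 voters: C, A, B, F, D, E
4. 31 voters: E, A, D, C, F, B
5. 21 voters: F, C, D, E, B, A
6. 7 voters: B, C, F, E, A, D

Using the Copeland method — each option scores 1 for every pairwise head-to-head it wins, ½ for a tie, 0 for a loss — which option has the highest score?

A

F: beats C, D, B, and E; loses to A → score 4.
C: beats B; loses to F, A, D, and E → score 1.
A: beats F, C, D, B, and E → score 5.
D: beats C, B, and E; loses to F and A → score 3.
B: loses to F, C, A, D, and E → score 0.
E: beats C and B; loses to F, A, and D → score 2.
A has the best pairwise record.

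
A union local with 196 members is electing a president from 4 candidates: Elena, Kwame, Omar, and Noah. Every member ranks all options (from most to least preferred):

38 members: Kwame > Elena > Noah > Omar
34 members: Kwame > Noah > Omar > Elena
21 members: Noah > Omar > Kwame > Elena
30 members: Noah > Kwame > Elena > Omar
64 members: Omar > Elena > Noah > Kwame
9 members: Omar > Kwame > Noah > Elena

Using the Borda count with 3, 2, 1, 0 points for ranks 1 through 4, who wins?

Elena: 38·2 + 34·0 + 21·0 + 30·1 + 64·2 + 9·0 = 234
Kwame: 38·3 + 34·3 + 21·1 + 30·2 + 64·0 + 9·2 = 315
Omar: 38·0 + 34·1 + 21·2 + 30·0 + 64·3 + 9·3 = 295
Noah: 38·1 + 34·2 + 21·3 + 30·3 + 64·1 + 9·1 = 332
Noah has the highest Borda score (332).

Noah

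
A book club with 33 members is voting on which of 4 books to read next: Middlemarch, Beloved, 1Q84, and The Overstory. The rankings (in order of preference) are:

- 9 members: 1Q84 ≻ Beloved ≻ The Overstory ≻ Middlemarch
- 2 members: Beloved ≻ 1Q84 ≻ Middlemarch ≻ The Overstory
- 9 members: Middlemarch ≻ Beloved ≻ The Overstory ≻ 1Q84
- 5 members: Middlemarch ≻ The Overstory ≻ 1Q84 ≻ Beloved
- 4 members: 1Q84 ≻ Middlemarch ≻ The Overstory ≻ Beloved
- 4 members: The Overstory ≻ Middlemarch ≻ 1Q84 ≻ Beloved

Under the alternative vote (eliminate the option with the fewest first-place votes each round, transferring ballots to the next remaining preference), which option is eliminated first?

Beloved

Round 1: Middlemarch 14, Beloved 2, 1Q84 13, The Overstory 4. Eliminate Beloved.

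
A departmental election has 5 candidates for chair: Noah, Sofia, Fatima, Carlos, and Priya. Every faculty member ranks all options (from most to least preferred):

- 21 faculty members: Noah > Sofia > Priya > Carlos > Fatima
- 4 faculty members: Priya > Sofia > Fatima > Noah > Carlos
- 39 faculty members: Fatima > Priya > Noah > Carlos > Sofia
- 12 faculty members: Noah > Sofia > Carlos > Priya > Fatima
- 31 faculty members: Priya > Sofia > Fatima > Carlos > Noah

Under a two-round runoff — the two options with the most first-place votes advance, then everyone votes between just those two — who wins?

Round 1 first-place votes: Noah 33, Sofia 0, Fatima 39, Carlos 0, Priya 35.
Fatima and Priya advance.
Runoff: Fatima is preferred to Priya by 39 voters; Priya by 68.
Priya wins the runoff.

Priya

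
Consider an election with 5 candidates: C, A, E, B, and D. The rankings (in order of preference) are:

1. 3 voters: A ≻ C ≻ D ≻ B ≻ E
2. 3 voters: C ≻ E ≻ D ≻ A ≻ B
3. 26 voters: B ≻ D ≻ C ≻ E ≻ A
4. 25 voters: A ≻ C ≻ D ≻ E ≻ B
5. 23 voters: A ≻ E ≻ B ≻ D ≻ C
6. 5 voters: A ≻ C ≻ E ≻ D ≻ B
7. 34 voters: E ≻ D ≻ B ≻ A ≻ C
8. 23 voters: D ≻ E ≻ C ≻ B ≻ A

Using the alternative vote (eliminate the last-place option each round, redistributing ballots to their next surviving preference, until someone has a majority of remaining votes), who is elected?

Round 1: C 3, A 56, E 34, B 26, D 23. Eliminate C.
Round 2: A 56, E 37, B 26, D 23. Eliminate D.
Round 3: A 56, E 60, B 26. Eliminate B.
Round 4: A 56, E 86. E has a majority.

E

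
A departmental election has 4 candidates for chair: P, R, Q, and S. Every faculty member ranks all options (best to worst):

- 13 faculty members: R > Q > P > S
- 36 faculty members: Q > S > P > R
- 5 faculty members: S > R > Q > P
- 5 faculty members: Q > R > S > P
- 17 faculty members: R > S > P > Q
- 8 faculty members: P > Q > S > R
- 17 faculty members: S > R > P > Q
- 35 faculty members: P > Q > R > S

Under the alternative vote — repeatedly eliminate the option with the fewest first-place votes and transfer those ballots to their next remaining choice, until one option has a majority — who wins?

Round 1: P 43, R 30, Q 41, S 22. Eliminate S.
Round 2: P 43, R 52, Q 41. Eliminate Q.
Round 3: P 79, R 57. P has a majority.

P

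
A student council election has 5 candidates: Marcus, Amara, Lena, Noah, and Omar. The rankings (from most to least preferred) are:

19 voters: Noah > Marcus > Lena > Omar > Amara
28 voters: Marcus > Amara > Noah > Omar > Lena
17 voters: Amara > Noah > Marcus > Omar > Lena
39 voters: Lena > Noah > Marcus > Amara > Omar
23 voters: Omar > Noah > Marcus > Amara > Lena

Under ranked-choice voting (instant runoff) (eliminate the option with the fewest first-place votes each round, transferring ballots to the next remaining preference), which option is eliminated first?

Round 1: Marcus 28, Amara 17, Lena 39, Noah 19, Omar 23. Eliminate Amara.

Amara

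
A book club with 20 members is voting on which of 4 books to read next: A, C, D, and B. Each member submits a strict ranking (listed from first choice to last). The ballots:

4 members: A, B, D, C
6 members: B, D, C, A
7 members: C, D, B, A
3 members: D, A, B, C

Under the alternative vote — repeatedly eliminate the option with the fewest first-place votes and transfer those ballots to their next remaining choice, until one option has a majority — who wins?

Round 1: A 4, C 7, D 3, B 6. Eliminate D.
Round 2: A 7, C 7, B 6. Eliminate B.
Round 3: A 7, C 13. C has a majority.

C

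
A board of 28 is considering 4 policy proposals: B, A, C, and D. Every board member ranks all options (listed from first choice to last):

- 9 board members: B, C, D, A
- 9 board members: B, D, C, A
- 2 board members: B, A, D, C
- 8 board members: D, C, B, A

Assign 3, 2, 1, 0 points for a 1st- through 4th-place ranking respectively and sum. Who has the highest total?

B: 9·3 + 9·3 + 2·3 + 8·1 = 68
A: 9·0 + 9·0 + 2·2 + 8·0 = 4
C: 9·2 + 9·1 + 2·0 + 8·2 = 43
D: 9·1 + 9·2 + 2·1 + 8·3 = 53
B has the highest Borda score (68).

B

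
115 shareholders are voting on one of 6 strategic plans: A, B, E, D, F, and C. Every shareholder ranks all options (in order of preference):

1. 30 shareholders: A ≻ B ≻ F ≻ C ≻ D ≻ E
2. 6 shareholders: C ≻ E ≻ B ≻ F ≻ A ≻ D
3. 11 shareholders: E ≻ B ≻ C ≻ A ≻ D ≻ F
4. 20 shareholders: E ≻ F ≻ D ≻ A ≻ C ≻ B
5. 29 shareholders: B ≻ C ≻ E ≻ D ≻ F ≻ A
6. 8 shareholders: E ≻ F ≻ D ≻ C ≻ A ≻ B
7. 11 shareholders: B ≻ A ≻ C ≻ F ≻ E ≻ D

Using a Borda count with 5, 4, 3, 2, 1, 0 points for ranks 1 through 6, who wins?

B

A: 30·5 + 6·1 + 11·2 + 20·2 + 29·0 + 8·1 + 11·4 = 270
B: 30·4 + 6·3 + 11·4 + 20·0 + 29·5 + 8·0 + 11·5 = 382
E: 30·0 + 6·4 + 11·5 + 20·5 + 29·3 + 8·5 + 11·1 = 317
D: 30·1 + 6·0 + 11·1 + 20·3 + 29·2 + 8·3 + 11·0 = 183
F: 30·3 + 6·2 + 11·0 + 20·4 + 29·1 + 8·4 + 11·2 = 265
C: 30·2 + 6·5 + 11·3 + 20·1 + 29·4 + 8·2 + 11·3 = 308
B has the highest Borda score (382).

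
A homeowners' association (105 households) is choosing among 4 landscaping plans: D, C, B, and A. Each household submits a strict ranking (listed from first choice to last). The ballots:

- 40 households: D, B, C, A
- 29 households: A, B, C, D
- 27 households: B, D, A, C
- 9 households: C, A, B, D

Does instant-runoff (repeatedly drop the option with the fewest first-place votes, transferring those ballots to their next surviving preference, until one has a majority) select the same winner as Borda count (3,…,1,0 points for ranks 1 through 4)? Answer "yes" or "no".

Instant-runoff — R1 D 40, C 9, B 27, A 29 (C out); R2 D 40, B 27, A 38 (B out); R3 D 67, A 38 (D winner). Winner: D.
Borda — scores: D 174, C 96, B 228, A 132. Winner: B.
The two methods disagree.

no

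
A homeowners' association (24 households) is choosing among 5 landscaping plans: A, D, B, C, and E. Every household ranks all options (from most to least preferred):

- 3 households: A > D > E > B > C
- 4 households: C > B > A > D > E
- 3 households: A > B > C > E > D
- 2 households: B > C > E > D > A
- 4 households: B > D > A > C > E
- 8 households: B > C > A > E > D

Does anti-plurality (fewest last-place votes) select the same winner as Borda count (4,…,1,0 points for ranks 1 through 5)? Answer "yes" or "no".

yes

Anti-plurality — last-place votes: A 2, D 11, B 0, C 3, E 8. Winner: B.
Borda — scores: A 56, D 27, B 80, C 56, E 21. Winner: B.
The two methods agree.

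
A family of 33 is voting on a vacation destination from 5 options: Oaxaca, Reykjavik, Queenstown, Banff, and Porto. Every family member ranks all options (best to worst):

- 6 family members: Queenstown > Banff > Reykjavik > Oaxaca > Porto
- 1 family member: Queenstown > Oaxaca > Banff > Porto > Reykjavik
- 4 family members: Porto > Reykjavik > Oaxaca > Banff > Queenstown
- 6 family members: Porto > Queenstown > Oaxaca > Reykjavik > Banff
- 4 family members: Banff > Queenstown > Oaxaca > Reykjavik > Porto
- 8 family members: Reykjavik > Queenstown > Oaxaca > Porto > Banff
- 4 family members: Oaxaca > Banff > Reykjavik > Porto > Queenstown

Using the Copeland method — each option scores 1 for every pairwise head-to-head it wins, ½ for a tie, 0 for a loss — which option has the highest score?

Queenstown

Oaxaca: beats Banff and Porto; loses to Reykjavik and Queenstown → score 2.
Reykjavik: beats Oaxaca, Banff, and Porto; loses to Queenstown → score 3.
Queenstown: beats Oaxaca, Reykjavik, Banff, and Porto → score 4.
Banff: loses to Oaxaca, Reykjavik, Queenstown, and Porto → score 0.
Porto: beats Banff; loses to Oaxaca, Reykjavik, and Queenstown → score 1.
Queenstown has the best pairwise record.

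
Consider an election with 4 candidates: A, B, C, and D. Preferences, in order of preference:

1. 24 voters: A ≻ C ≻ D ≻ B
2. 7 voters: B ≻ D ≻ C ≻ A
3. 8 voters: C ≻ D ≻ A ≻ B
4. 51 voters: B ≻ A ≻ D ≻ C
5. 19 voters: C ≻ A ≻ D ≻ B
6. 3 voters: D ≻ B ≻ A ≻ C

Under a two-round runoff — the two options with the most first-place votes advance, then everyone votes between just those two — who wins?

Round 1 first-place votes: A 24, B 58, C 27, D 3.
B and C advance.
Runoff: B is preferred to C by 61 voters; C by 51.
B wins the runoff.

B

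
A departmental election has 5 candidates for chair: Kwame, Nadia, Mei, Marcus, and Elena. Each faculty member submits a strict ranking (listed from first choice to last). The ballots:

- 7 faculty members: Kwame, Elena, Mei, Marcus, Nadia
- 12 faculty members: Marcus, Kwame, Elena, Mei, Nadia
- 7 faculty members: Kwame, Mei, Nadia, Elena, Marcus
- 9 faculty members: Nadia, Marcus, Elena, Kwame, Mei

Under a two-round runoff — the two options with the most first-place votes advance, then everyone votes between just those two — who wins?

Marcus

Round 1 first-place votes: Kwame 14, Nadia 9, Mei 0, Marcus 12, Elena 0.
Kwame and Marcus advance.
Runoff: Kwame is preferred to Marcus by 14 voters; Marcus by 21.
Marcus wins the runoff.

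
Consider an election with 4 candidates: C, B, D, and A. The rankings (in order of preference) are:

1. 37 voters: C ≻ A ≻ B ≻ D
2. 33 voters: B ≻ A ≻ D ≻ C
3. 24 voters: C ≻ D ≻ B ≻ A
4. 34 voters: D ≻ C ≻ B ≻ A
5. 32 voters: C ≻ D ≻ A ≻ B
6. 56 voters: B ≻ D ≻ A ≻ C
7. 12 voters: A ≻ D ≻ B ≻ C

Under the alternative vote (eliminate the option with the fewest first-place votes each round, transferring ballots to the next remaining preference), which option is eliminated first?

Round 1: C 93, B 89, D 34, A 12. Eliminate A.

A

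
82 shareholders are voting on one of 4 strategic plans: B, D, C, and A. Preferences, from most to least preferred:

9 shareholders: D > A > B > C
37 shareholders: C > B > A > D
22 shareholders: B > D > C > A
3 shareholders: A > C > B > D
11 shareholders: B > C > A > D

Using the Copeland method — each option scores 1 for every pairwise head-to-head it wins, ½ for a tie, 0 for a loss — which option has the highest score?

B: beats D, C, and A → score 3.
D: loses to B, C, and A → score 0.
C: beats D and A; loses to B → score 2.
A: beats D; loses to B and C → score 1.
B has the best pairwise record.

B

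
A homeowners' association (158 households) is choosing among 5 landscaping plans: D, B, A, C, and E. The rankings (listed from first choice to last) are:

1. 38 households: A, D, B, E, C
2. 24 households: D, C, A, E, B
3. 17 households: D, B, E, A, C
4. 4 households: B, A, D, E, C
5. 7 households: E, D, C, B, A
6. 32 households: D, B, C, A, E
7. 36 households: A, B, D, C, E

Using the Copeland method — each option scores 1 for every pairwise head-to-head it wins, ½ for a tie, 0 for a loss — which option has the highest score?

D

D: beats B, A, C, and E → score 4.
B: beats C and E; loses to D and A → score 2.
A: beats B, C, and E; loses to D → score 3.
C: beats E; loses to D, B, and A → score 1.
E: loses to D, B, A, and C → score 0.
D has the best pairwise record.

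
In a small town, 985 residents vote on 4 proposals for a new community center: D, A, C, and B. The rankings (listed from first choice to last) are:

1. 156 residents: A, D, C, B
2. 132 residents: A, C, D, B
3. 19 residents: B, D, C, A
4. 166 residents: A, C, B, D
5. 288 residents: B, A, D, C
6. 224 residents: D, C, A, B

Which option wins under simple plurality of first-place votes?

A

First-place votes: D 224, A 454, C 0, B 307.
A has the most first-place votes.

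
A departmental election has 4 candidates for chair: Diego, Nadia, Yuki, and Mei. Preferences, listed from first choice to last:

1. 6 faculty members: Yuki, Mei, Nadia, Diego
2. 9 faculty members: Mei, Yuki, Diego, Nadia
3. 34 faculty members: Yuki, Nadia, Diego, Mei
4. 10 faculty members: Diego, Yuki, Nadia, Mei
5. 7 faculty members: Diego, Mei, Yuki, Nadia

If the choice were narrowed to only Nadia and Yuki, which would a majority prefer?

Yuki

Voters preferring Nadia to Yuki: 0; preferring Yuki to Nadia: 66.
Yuki wins the head-to-head.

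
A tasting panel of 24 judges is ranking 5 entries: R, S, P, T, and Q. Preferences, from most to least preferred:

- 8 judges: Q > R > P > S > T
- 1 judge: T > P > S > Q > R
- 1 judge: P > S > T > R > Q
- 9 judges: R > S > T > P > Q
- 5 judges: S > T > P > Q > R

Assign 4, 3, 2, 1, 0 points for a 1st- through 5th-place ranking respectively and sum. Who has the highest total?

R: 8·3 + 1·0 + 1·1 + 9·4 + 5·0 = 61
S: 8·1 + 1·2 + 1·3 + 9·3 + 5·4 = 60
P: 8·2 + 1·3 + 1·4 + 9·1 + 5·2 = 42
T: 8·0 + 1·4 + 1·2 + 9·2 + 5·3 = 39
Q: 8·4 + 1·1 + 1·0 + 9·0 + 5·1 = 38
R has the highest Borda score (61).

R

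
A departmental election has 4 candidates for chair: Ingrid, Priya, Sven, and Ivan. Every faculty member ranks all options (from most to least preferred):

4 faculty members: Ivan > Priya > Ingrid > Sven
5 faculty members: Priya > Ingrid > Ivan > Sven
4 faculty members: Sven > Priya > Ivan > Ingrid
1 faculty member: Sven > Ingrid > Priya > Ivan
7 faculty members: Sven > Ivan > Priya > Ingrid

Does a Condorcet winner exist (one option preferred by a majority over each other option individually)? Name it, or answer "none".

Sven vs Ingrid: 12–9 for Sven.
Sven vs Priya: 12–9 for Sven.
Sven vs Ivan: 12–9 for Sven.
Sven beats every other option head-to-head.

Sven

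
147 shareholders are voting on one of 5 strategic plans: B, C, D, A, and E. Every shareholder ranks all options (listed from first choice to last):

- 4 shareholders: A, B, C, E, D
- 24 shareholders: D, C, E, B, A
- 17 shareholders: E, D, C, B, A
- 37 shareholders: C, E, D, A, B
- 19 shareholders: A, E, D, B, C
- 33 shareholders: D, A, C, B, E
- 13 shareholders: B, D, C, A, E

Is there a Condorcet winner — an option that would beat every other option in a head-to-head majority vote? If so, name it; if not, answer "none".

Checking pairwise contests:
C beats B 111–36.
D beats C 106–41.
E beats D 77–70.
C beats A 91–56.
C beats E 111–36.
Every option loses at least one head-to-head, so there is no Condorcet winner.

none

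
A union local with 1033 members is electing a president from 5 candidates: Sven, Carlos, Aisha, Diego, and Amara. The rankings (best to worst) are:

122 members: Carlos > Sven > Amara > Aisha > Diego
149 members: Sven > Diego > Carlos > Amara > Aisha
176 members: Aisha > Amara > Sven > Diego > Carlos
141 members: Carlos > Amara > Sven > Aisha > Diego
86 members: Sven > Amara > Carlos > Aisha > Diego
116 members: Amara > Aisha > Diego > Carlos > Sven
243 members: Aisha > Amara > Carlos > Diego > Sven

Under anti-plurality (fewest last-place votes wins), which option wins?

Amara

Last-place votes: Sven 359, Carlos 176, Aisha 149, Diego 349, Amara 0.
Amara is ranked last by the fewest voters, so Amara wins.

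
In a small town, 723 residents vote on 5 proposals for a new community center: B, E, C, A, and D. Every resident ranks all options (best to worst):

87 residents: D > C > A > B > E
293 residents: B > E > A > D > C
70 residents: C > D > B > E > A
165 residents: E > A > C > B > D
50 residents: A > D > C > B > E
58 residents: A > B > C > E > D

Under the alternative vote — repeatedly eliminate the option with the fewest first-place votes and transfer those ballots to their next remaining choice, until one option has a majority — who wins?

Round 1: B 293, E 165, C 70, A 108, D 87. Eliminate C.
Round 2: B 293, E 165, A 108, D 157. Eliminate A.
Round 3: B 351, E 165, D 207. Eliminate E.
Round 4: B 516, D 207. B has a majority.

B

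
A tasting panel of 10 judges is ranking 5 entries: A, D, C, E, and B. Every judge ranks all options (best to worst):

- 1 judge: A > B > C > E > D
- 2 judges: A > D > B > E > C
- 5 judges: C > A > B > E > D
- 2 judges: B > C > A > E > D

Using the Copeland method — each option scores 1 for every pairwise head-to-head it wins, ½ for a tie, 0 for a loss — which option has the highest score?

A: beats D, E, and B; loses to C → score 3.
D: loses to A, C, E, and B → score 0.
C: beats A, D, and E; ties B → score 3.5.
E: beats D; loses to A, C, and B → score 1.
B: beats D and E; ties C; loses to A → score 2.5.
C has the best pairwise record.

C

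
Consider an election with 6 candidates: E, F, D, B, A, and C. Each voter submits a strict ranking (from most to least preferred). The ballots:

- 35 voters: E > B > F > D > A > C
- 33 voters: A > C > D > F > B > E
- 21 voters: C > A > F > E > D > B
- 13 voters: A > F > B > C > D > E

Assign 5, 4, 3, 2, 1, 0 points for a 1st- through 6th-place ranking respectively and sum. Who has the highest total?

E: 35·5 + 33·0 + 21·2 + 13·0 = 217
F: 35·3 + 33·2 + 21·3 + 13·4 = 286
D: 35·2 + 33·3 + 21·1 + 13·1 = 203
B: 35·4 + 33·1 + 21·0 + 13·3 = 212
A: 35·1 + 33·5 + 21·4 + 13·5 = 349
C: 35·0 + 33·4 + 21·5 + 13·2 = 263
A has the highest Borda score (349).

A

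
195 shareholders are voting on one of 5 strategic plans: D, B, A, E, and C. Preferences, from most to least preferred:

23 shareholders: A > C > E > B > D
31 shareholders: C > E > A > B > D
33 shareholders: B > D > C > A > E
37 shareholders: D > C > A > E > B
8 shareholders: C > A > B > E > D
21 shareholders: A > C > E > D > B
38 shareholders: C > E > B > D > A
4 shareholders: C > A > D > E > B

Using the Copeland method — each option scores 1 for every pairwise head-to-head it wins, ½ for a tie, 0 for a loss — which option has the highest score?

D: beats A; loses to B, E, and C → score 1.
B: beats D; loses to A, E, and C → score 1.
A: beats B and E; loses to D and C → score 2.
E: beats D and B; loses to A and C → score 2.
C: beats D, B, A, and E → score 4.
C has the best pairwise record.

C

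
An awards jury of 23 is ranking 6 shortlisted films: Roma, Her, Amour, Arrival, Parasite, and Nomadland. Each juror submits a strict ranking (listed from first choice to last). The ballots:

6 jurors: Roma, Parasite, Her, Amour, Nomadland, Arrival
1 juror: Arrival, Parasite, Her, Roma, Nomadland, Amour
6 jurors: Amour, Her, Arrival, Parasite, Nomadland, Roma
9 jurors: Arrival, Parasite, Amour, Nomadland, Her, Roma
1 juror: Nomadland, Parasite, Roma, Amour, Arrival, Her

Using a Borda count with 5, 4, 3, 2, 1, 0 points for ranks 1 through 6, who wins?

Roma: 6·5 + 1·2 + 6·0 + 9·0 + 1·3 = 35
Her: 6·3 + 1·3 + 6·4 + 9·1 + 1·0 = 54
Amour: 6·2 + 1·0 + 6·5 + 9·3 + 1·2 = 71
Arrival: 6·0 + 1·5 + 6·3 + 9·5 + 1·1 = 69
Parasite: 6·4 + 1·4 + 6·2 + 9·4 + 1·4 = 80
Nomadland: 6·1 + 1·1 + 6·1 + 9·2 + 1·5 = 36
Parasite has the highest Borda score (80).

Parasite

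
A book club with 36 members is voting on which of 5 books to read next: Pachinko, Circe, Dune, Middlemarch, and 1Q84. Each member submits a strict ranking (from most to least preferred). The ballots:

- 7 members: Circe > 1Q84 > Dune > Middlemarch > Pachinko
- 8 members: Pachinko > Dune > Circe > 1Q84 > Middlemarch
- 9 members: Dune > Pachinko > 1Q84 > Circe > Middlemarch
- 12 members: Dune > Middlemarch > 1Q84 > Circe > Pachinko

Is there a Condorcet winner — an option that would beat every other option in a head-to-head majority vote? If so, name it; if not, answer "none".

Dune

Dune vs Pachinko: 28–8 for Dune.
Dune vs Circe: 29–7 for Dune.
Dune vs Middlemarch: 36–0 for Dune.
Dune vs 1Q84: 29–7 for Dune.
Dune beats every other option head-to-head.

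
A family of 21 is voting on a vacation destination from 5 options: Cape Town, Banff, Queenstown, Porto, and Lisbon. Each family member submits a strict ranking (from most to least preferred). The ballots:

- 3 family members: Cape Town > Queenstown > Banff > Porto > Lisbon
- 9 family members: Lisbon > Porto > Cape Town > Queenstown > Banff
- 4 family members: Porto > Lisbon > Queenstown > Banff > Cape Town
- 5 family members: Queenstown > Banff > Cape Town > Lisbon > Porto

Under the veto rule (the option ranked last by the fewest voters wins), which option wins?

Queenstown

Last-place votes: Cape Town 4, Banff 9, Queenstown 0, Porto 5, Lisbon 3.
Queenstown is ranked last by the fewest voters, so Queenstown wins.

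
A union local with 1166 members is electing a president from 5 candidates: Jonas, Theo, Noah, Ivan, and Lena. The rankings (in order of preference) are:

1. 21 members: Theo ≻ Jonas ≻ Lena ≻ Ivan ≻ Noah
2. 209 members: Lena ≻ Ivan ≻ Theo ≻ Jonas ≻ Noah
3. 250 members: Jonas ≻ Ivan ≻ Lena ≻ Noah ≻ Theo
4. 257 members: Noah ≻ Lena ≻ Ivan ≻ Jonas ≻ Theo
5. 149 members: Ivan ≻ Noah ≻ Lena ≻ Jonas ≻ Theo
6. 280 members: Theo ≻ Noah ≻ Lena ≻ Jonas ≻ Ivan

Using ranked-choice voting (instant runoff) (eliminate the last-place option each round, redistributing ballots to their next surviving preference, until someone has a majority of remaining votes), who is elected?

Round 1: Jonas 250, Theo 301, Noah 257, Ivan 149, Lena 209. Eliminate Ivan.
Round 2: Jonas 250, Theo 301, Noah 406, Lena 209. Eliminate Lena.
Round 3: Jonas 250, Theo 510, Noah 406. Eliminate Jonas.
Round 4: Theo 510, Noah 656. Noah has a majority.

Noah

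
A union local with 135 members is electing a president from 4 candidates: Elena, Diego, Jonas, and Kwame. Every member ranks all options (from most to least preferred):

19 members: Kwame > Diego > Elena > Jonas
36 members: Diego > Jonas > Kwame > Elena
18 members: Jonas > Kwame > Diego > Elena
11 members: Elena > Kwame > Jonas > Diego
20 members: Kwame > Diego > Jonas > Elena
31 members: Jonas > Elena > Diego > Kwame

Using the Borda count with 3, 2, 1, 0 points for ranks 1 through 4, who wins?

Jonas

Elena: 19·1 + 36·0 + 18·0 + 11·3 + 20·0 + 31·2 = 114
Diego: 19·2 + 36·3 + 18·1 + 11·0 + 20·2 + 31·1 = 235
Jonas: 19·0 + 36·2 + 18·3 + 11·1 + 20·1 + 31·3 = 250
Kwame: 19·3 + 36·1 + 18·2 + 11·2 + 20·3 + 31·0 = 211
Jonas has the highest Borda score (250).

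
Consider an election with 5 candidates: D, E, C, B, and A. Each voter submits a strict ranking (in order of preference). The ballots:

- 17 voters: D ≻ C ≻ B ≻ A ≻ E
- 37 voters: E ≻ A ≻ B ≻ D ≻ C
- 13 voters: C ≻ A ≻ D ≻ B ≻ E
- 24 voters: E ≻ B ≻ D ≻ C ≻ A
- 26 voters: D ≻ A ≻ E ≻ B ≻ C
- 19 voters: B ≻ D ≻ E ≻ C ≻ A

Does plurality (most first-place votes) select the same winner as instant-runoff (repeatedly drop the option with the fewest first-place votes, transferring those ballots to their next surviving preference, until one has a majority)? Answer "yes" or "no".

no

Plurality — first-place votes: D 43, E 61, C 13, B 19, A 0. Winner: E.
Instant-runoff — R1 D 43, E 61, C 13, B 19, A 0 (A out); R2 D 43, E 61, C 13, B 19 (C out); R3 D 56, E 61, B 19 (B out); R4 D 75, E 61 (D winner). Winner: D.
The two methods disagree.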